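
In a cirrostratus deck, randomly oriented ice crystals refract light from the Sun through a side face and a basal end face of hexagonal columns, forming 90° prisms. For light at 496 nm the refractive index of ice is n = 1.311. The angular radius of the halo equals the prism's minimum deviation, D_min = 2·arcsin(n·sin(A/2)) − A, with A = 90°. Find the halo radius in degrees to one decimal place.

45.9°

n·sin(A/2) = 1.311 × sin 45° = 1.311 × 0.7071 = 0.9270.
D_min = 2·arcsin(0.9270) − 90° = 2 × 67.974° − 90° = 45.949°.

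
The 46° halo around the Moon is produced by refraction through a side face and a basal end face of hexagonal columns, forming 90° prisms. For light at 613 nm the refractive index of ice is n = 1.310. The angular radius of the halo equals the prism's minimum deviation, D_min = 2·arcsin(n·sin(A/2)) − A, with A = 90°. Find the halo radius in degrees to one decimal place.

n·sin(A/2) = 1.310 × sin 45° = 1.310 × 0.7071 = 0.9263.
D_min = 2·arcsin(0.9263) − 90° = 2 × 67.867° − 90° = 45.733°.

45.7°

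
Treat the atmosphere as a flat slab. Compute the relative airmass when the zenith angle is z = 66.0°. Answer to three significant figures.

2.46

X = sec z = 1/cos 66.0° = 1/0.4067 = 2.4586.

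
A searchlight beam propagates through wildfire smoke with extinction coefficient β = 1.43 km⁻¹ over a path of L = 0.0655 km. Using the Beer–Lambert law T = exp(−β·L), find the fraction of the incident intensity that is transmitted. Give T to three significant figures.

0.911

τ = β·L = 1.43 × 0.0655 = 0.0937.
T = exp(−0.0937) = 0.9106.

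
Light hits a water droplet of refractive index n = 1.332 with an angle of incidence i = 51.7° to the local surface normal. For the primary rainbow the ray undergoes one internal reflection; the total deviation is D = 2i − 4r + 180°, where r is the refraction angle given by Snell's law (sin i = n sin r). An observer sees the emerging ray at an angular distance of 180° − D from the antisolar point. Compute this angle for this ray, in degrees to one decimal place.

41.0°

sin r = sin 51.7° / 1.332 = 0.7848/1.332 = 0.5892; r = 36.10°.
D = 2·51.7° − 4·36.10° + 180° = 103.40° − 144.39° + 180° = 139.01°.
Angle from antisolar point = 180° − D = 40.99°.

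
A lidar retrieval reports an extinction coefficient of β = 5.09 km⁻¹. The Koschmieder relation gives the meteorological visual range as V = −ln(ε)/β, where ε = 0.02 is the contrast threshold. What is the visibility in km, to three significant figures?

0.769 km

V = −ln(0.02) / 5.09 = 3.912 / 5.09 = 0.7686 km.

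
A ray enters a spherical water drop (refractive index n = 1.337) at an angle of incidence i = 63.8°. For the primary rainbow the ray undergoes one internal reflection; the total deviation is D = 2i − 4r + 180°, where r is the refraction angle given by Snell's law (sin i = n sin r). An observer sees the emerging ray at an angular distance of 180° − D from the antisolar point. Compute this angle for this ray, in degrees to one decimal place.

sin r = sin 63.8° / 1.337 = 0.8973/1.337 = 0.6711; r = 42.15°.
D = 2·63.8° − 4·42.15° + 180° = 127.60° − 168.61° + 180° = 138.99°.
Angle from antisolar point = 180° − D = 41.01°.

41.0°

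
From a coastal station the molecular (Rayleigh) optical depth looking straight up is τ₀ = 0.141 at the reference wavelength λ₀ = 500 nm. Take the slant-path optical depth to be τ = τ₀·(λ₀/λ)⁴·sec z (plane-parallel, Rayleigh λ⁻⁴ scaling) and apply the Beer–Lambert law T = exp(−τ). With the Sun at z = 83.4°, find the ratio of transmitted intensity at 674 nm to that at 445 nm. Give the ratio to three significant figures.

4.87

Airmass: sec 83.4° = 8.7004.
τ(674 nm) = 0.141 × (500/674)⁴ × 8.7004 = 0.141 × 0.3029 × 8.7004 = 0.3715.
τ(445 nm) = 0.141 × (500/445)⁴ × 8.7004 = 0.141 × 1.5938 × 8.7004 = 1.9552.
T(674)/T(445) = exp(τ_B − τ_A) = exp(1.5837) = 4.8729.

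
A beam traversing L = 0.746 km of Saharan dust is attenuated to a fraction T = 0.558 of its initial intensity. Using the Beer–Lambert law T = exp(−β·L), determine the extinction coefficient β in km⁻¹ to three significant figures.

Beer–Lambert: T = exp(−βL) ⇒ β = −ln(T)/L = −ln(0.558)/0.746 = 0.5834/0.746 = 0.782 km⁻¹.

0.782 km⁻¹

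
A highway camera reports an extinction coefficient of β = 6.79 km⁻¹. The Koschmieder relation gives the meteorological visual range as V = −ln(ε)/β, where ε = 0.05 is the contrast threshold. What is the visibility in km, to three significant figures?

V = −ln(0.05) / 6.79 = 2.996 / 6.79 = 0.4412 km.

0.441 km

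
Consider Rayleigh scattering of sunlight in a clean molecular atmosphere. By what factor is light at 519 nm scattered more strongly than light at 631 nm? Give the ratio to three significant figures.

Rayleigh scattering ∝ λ⁻⁴, so the ratio of coefficients is the inverse fourth power of the wavelength ratio.
σ(519)/σ(631) = (631/519)⁴ = (1.2158)⁴ = 2.185.

2.18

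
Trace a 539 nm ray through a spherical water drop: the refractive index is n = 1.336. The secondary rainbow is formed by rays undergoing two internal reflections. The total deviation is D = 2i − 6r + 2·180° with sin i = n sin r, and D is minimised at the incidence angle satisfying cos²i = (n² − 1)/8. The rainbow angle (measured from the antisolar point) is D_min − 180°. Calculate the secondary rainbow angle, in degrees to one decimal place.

51.7°

cos²i = (1.78490 − 1)/8 = 0.09811; i = arccos(0.31323) = 71.746°.
sin r = sin 71.746°/1.336 = 0.71084; r = 45.303°.
D_min = 2·71.746° − 6·45.303° + 360° = 231.674°.
Rainbow angle = D_min − 180° = 51.674°.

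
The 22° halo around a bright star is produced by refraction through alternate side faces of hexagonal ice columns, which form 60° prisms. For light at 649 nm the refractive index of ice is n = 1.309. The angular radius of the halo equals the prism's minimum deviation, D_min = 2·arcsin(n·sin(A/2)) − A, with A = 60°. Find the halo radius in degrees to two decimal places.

21.76°

n·sin(A/2) = 1.309 × sin 30° = 1.309 × 0.5000 = 0.6545.
D_min = 2·arcsin(0.6545) − 60° = 2 × 40.882° − 60° = 21.763°.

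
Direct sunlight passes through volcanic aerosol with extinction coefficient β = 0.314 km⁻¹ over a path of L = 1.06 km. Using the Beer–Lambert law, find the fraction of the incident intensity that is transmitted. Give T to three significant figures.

0.717

τ = β·L = 0.314 × 1.06 = 0.3328.
T = exp(−0.3328) = 0.7169.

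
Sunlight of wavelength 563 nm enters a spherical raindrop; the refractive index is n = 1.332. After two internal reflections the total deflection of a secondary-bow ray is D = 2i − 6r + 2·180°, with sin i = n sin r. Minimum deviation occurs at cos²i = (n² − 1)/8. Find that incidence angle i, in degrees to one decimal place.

71.9°

cos²i = (1.332² − 1)/8 = (1.77422 − 1)/8 = 0.09678.
cos i = 0.31109, so i = 71.875°.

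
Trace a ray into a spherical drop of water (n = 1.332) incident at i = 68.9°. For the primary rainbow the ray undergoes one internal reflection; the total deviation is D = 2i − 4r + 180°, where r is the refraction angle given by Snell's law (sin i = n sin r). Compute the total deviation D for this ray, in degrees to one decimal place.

sin r = sin 68.9° / 1.332 = 0.9330/1.332 = 0.7004; r = 44.46°.
D = 2·68.9° − 4·44.46° + 180° = 137.80° − 177.84° + 180° = 139.96°.

140.0°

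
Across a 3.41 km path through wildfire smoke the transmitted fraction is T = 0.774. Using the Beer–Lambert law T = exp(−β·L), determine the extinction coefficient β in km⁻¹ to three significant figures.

0.0751 km⁻¹

Beer–Lambert: T = exp(−βL) ⇒ β = −ln(T)/L = −ln(0.774)/3.41 = 0.2562/3.41 = 0.07513 km⁻¹.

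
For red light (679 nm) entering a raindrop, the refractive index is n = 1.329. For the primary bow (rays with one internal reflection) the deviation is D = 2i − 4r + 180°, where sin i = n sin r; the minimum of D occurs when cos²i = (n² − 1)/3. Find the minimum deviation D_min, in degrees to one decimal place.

137.3°

cos²i = (1.76624 − 1)/3 = 0.25541; i = arccos(0.50538) = 59.643°.
sin r = sin 59.643°/1.329 = 0.64928; r = 40.487°.
D_min = 2·59.643° − 4·40.487° + 180° = 137.337°.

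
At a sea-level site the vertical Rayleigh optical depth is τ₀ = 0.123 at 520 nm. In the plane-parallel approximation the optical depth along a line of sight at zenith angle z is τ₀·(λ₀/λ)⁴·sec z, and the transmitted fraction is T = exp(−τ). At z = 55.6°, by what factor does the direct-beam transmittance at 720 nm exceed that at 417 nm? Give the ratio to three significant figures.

1.60

Airmass: sec 55.6° = 1.7700.
τ(720 nm) = 0.123 × (520/720)⁴ × 1.7700 = 0.123 × 0.2721 × 1.7700 = 0.0592.
τ(417 nm) = 0.123 × (520/417)⁴ × 1.7700 = 0.123 × 2.4181 × 1.7700 = 0.5264.
T(720)/T(417) = exp(τ_B − τ_A) = exp(0.4672) = 1.5955.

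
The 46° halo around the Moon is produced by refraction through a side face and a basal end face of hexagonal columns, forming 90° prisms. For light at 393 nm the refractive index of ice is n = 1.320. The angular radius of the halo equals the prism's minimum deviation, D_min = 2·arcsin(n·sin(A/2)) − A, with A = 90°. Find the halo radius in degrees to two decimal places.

n·sin(A/2) = 1.320 × sin 45° = 1.320 × 0.7071 = 0.9334.
D_min = 2·arcsin(0.9334) − 90° = 2 × 68.968° − 90° = 47.936°.

47.94°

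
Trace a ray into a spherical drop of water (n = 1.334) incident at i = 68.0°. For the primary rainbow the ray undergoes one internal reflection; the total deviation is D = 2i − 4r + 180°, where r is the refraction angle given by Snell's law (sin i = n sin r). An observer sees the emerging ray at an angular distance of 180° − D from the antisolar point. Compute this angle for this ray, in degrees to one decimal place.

sin r = sin 68.0° / 1.334 = 0.9272/1.334 = 0.6950; r = 44.03°.
D = 2·68.0° − 4·44.03° + 180° = 136.00° − 176.12° + 180° = 139.88°.
Angle from antisolar point = 180° − D = 40.12°.

40.1°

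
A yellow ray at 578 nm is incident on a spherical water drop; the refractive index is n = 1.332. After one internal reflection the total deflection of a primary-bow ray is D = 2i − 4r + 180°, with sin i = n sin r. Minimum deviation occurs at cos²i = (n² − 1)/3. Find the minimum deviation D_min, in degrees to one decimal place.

cos²i = (1.77422 − 1)/3 = 0.25807; i = arccos(0.50801) = 59.469°.
sin r = sin 59.469°/1.332 = 0.64666; r = 40.290°.
D_min = 2·59.469° − 4·40.290° + 180° = 137.776°.

137.8°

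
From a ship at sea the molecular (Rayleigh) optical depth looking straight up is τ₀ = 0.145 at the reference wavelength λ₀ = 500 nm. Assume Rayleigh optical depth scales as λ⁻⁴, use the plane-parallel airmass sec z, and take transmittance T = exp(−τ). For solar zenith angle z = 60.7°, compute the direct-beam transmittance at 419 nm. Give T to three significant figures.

0.548

sec 60.7° = 2.0434.
τ = 0.145 × (500/419)⁴ × 2.0434 = 0.145 × 2.0278 × 2.0434 = 0.6008.
T = exp(−0.6008) = 0.5484.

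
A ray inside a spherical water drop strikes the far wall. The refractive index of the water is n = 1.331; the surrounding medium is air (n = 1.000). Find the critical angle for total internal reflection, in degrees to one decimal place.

48.7°

sin θ_c = n_air / n = 1.000 / 1.331 = 0.7513.
θ_c = arcsin(0.7513) = 48.70°.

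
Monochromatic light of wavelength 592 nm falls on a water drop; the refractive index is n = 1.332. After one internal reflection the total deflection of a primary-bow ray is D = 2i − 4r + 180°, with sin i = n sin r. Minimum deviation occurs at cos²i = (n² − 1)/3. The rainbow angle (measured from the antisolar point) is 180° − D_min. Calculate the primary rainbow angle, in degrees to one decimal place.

42.2°

cos²i = (1.77422 − 1)/3 = 0.25807; i = arccos(0.50801) = 59.469°.
sin r = sin 59.469°/1.332 = 0.64666; r = 40.290°.
D_min = 2·59.469° − 4·40.290° + 180° = 137.776°.
Rainbow angle = 180° − D_min = 42.224°.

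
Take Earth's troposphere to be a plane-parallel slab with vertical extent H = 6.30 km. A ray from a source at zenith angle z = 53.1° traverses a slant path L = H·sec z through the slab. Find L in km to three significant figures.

sec z = 1/cos 53.1° = 1.6655.
L = 6.30 × 1.6655 = 10.493 km.

10.5 km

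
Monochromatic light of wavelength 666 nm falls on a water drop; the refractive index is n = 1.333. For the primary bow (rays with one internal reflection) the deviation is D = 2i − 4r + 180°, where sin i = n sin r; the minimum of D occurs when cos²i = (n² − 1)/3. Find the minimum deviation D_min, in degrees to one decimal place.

137.9°

cos²i = (1.77689 − 1)/3 = 0.25896; i = arccos(0.50888) = 59.410°.
sin r = sin 59.410°/1.333 = 0.64579; r = 40.225°.
D_min = 2·59.410° − 4·40.225° + 180° = 137.922°.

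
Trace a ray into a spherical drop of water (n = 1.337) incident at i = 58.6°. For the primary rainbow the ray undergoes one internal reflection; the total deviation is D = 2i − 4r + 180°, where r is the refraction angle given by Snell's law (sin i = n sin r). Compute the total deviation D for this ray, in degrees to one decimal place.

138.5°

sin r = sin 58.6° / 1.337 = 0.8536/1.337 = 0.6384; r = 39.67°.
D = 2·58.6° − 4·39.67° + 180° = 117.20° − 158.69° + 180° = 138.51°.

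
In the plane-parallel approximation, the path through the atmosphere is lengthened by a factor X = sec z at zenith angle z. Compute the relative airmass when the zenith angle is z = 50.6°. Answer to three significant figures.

X = sec z = 1/cos 50.6° = 1/0.6347 = 1.5755.

1.58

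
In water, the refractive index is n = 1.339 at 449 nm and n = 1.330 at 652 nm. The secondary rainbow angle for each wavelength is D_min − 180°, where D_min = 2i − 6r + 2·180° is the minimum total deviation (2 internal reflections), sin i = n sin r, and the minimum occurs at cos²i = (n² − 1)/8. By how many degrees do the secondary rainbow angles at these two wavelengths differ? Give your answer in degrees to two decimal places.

At 449 nm (n = 1.339): cos²i = 0.09912 → i = 71.650°, r = 45.141°, D_min = 232.451°, rainbow angle = 52.451°.
At 652 nm (n = 1.330): cos²i = 0.09611 → i = 71.940°, r = 45.630°, D_min = 230.101°, rainbow angle = 50.101°.
Angular width = |52.451° − 50.101°| = 2.350°.

2.35°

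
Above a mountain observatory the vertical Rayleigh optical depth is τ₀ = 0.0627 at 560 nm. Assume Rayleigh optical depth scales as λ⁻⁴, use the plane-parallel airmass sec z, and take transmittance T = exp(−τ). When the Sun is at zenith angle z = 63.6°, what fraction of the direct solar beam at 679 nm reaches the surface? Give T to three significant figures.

sec 63.6° = 2.2490.
τ = 0.0627 × (560/679)⁴ × 2.2490 = 0.0627 × 0.4627 × 2.2490 = 0.0652.
T = exp(−0.0652) = 0.9368.

0.937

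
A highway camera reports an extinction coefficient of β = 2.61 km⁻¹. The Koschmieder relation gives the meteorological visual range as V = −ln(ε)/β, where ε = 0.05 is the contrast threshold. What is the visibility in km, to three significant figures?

V = −ln(0.05) / 2.61 = 2.996 / 2.61 = 1.1478 km.

1.15 km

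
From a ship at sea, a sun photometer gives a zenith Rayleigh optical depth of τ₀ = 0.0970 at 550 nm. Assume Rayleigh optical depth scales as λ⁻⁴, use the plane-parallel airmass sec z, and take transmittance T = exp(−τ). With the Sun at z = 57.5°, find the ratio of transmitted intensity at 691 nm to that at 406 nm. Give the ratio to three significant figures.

Airmass: sec 57.5° = 1.8612.
τ(691 nm) = 0.0970 × (550/691)⁴ × 1.8612 = 0.0970 × 0.4014 × 1.8612 = 0.0725.
τ(406 nm) = 0.0970 × (550/406)⁴ × 1.8612 = 0.0970 × 3.3678 × 1.8612 = 0.6080.
T(691)/T(406) = exp(τ_B − τ_A) = exp(0.5355) = 1.7084.

1.71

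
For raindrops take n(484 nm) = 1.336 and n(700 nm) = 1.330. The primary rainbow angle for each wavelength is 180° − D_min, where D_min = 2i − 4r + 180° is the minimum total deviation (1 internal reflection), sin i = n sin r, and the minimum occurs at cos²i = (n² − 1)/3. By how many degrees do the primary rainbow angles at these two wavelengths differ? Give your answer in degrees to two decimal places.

0.87°

At 484 nm (n = 1.336): cos²i = 0.26163 → i = 59.236°, r = 40.029°, D_min = 138.356°, rainbow angle = 41.644°.
At 700 nm (n = 1.330): cos²i = 0.25630 → i = 59.585°, r = 40.422°, D_min = 137.484°, rainbow angle = 42.516°.
Angular width = |41.644° − 42.516°| = 0.873°.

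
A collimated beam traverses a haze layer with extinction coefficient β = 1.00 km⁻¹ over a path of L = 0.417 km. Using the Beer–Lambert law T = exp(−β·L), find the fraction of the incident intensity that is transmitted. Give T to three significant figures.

τ = β·L = 1.00 × 0.417 = 0.4170.
T = exp(−0.4170) = 0.6590.

0.659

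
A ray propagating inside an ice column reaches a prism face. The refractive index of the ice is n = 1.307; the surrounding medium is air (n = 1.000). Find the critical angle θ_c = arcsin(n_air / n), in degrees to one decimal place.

49.9°

sin θ_c = n_air / n = 1.000 / 1.307 = 0.7651.
θ_c = arcsin(0.7651) = 49.92°.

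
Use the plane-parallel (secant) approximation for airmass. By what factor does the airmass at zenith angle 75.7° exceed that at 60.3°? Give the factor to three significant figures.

2.01

X(75.7°)/X(60.3°) = sec 75.7° / sec 60.3° = cos 60.3° / cos 75.7° = 0.4955/0.2470 = 2.0059.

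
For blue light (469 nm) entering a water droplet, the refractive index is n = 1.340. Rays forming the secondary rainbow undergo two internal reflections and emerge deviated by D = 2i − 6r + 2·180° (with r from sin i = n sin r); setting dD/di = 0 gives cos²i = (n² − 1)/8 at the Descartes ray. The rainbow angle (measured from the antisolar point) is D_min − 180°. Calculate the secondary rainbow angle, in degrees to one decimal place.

cos²i = (1.79560 − 1)/8 = 0.09945; i = arccos(0.31536) = 71.618°.
sin r = sin 71.618°/1.340 = 0.70819; r = 45.088°.
D_min = 2·71.618° − 6·45.088° + 360° = 232.709°.
Rainbow angle = D_min − 180° = 52.709°.

52.7°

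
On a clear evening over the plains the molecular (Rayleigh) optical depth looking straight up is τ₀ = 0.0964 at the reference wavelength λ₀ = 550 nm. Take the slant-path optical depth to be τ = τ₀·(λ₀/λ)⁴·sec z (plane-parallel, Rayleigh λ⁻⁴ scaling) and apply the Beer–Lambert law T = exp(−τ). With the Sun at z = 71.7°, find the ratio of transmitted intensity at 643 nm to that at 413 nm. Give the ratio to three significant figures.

Airmass: sec 71.7° = 3.1848.
τ(643 nm) = 0.0964 × (550/643)⁴ × 3.1848 = 0.0964 × 0.5353 × 3.1848 = 0.1643.
τ(413 nm) = 0.0964 × (550/413)⁴ × 3.1848 = 0.0964 × 3.1452 × 3.1848 = 0.9656.
T(643)/T(413) = exp(τ_B − τ_A) = exp(0.8013) = 2.2284.

2.23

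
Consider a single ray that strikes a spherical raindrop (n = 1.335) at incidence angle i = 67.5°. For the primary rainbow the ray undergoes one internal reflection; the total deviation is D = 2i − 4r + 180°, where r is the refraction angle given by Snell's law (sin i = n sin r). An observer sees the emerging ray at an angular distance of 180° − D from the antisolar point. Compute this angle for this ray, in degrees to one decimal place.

40.2°

sin r = sin 67.5° / 1.335 = 0.9239/1.335 = 0.6920; r = 43.79°.
D = 2·67.5° − 4·43.79° + 180° = 135.00° − 175.17° + 180° = 139.83°.
Angle from antisolar point = 180° − D = 40.17°.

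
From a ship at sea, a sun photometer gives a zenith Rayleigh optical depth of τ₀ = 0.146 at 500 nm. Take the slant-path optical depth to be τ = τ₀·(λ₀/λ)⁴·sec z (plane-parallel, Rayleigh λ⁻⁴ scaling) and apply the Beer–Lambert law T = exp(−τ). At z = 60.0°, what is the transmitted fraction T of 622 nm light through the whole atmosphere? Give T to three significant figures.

0.885

sec 60.0° = 2.0000.
τ = 0.146 × (500/622)⁴ × 2.0000 = 0.146 × 0.4176 × 2.0000 = 0.1219.
T = exp(−0.1219) = 0.8852.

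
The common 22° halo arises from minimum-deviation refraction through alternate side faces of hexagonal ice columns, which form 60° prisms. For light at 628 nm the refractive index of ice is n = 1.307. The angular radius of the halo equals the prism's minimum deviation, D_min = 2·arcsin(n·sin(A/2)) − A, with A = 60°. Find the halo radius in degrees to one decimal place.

n·sin(A/2) = 1.307 × sin 30° = 1.307 × 0.5000 = 0.6535.
D_min = 2·arcsin(0.6535) − 60° = 2 × 40.806° − 60° = 21.612°.

21.6°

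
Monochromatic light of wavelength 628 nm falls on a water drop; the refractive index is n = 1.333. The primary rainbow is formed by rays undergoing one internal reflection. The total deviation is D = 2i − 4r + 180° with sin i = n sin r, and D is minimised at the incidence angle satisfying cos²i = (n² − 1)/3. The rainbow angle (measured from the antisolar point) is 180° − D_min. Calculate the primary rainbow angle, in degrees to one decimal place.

cos²i = (1.77689 − 1)/3 = 0.25896; i = arccos(0.50888) = 59.410°.
sin r = sin 59.410°/1.333 = 0.64579; r = 40.225°.
D_min = 2·59.410° − 4·40.225° + 180° = 137.922°.
Rainbow angle = 180° − D_min = 42.078°.

42.1°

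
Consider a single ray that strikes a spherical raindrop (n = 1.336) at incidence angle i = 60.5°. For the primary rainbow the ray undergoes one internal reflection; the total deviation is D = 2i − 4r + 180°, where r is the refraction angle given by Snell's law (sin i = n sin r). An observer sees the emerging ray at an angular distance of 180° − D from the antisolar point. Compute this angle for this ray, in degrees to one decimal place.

41.6°

sin r = sin 60.5° / 1.336 = 0.8704/1.336 = 0.6515; r = 40.65°.
D = 2·60.5° − 4·40.65° + 180° = 121.00° − 162.61° + 180° = 138.39°.
Angle from antisolar point = 180° − D = 41.61°.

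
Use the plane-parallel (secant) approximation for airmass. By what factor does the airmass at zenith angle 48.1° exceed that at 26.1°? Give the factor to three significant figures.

X(48.1°)/X(26.1°) = sec 48.1° / sec 26.1° = cos 26.1° / cos 48.1° = 0.8980/0.6678 = 1.3447.

1.34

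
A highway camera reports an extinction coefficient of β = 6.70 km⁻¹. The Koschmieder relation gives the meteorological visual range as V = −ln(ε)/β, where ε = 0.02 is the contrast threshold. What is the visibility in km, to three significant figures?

0.584 km

V = −ln(0.02) / 6.70 = 3.912 / 6.70 = 0.5839 km.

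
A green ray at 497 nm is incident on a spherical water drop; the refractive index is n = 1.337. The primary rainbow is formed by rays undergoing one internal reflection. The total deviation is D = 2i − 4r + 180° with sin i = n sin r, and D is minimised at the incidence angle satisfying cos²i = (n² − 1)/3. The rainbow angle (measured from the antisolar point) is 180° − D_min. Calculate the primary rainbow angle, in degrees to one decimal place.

41.5°

cos²i = (1.78757 − 1)/3 = 0.26252; i = arccos(0.51237) = 59.178°.
sin r = sin 59.178°/1.337 = 0.64231; r = 39.964°.
D_min = 2·59.178° − 4·39.964° + 180° = 138.500°.
Rainbow angle = 180° − D_min = 41.500°.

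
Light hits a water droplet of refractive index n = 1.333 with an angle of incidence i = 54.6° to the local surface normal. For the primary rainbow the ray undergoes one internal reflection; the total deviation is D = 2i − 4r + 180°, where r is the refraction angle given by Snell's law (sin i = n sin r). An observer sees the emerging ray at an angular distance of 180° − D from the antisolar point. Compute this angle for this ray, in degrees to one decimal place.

sin r = sin 54.6° / 1.333 = 0.8151/1.333 = 0.6115; r = 37.70°.
D = 2·54.6° − 4·37.70° + 180° = 109.20° − 150.79° + 180° = 138.41°.
Angle from antisolar point = 180° − D = 41.59°.

41.6°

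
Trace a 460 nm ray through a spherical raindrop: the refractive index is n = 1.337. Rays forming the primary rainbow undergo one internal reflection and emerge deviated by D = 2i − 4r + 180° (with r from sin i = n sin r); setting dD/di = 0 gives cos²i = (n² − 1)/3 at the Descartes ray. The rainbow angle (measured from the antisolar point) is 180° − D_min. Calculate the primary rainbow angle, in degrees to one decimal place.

41.5°

cos²i = (1.78757 − 1)/3 = 0.26252; i = arccos(0.51237) = 59.178°.
sin r = sin 59.178°/1.337 = 0.64231; r = 39.964°.
D_min = 2·59.178° − 4·39.964° + 180° = 138.500°.
Rainbow angle = 180° − D_min = 41.500°.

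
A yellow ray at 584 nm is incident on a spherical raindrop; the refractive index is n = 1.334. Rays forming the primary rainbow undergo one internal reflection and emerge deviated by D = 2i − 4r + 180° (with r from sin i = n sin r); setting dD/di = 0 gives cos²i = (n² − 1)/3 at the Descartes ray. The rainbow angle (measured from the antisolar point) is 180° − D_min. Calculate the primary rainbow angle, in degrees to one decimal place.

41.9°

cos²i = (1.77956 − 1)/3 = 0.25985; i = arccos(0.50976) = 59.352°.
sin r = sin 59.352°/1.334 = 0.64492; r = 40.159°.
D_min = 2·59.352° − 4·40.159° + 180° = 138.067°.
Rainbow angle = 180° − D_min = 41.933°.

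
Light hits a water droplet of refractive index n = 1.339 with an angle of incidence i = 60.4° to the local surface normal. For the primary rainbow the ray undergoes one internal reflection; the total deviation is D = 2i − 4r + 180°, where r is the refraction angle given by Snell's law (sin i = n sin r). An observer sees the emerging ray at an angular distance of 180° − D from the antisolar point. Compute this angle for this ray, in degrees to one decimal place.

sin r = sin 60.4° / 1.339 = 0.8695/1.339 = 0.6494; r = 40.49°.
D = 2·60.4° − 4·40.49° + 180° = 120.80° − 161.97° + 180° = 138.83°.
Angle from antisolar point = 180° − D = 41.17°.

41.2°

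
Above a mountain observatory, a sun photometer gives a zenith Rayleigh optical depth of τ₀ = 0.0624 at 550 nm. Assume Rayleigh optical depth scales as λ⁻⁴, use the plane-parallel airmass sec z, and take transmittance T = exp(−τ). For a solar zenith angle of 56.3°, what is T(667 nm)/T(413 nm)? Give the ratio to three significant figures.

Airmass: sec 56.3° = 1.8023.
τ(667 nm) = 0.0624 × (550/667)⁴ × 1.8023 = 0.0624 × 0.4623 × 1.8023 = 0.0520.
τ(413 nm) = 0.0624 × (550/413)⁴ × 1.8023 = 0.0624 × 3.1452 × 1.8023 = 0.3537.
T(667)/T(413) = exp(τ_B − τ_A) = exp(0.3017) = 1.3522.

1.35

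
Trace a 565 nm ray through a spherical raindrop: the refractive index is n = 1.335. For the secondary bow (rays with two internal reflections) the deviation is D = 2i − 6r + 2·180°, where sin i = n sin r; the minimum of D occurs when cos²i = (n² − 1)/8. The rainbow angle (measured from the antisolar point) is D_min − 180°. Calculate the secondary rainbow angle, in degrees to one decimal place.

cos²i = (1.78222 − 1)/8 = 0.09778; i = arccos(0.31269) = 71.778°.
sin r = sin 71.778°/1.335 = 0.71150; r = 45.357°.
D_min = 2·71.778° − 6·45.357° + 360° = 231.414°.
Rainbow angle = D_min − 180° = 51.414°.

51.4°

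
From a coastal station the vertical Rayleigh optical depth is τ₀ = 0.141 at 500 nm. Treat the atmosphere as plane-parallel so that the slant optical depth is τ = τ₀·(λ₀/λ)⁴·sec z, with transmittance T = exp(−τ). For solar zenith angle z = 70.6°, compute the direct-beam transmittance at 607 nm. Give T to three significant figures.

sec 70.6° = 3.0106.
τ = 0.141 × (500/607)⁴ × 3.0106 = 0.141 × 0.4604 × 3.0106 = 0.1954.
T = exp(−0.1954) = 0.8225.

0.822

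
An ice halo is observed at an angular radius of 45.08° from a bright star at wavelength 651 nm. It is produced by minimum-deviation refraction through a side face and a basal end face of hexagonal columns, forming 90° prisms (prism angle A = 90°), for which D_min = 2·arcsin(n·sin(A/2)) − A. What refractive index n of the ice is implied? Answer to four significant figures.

Rearranging: n = sin((D_min + A)/2) / sin(A/2).
(D_min + A)/2 = (45.08° + 90°)/2 = 67.540°.
n = sin 67.540° / sin 45° = 0.9241 / 0.7071 = 1.3069.

1.307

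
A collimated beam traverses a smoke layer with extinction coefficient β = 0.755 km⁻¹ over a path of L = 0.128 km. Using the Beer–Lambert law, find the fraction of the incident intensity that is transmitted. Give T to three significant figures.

τ = β·L = 0.755 × 0.128 = 0.0966.
T = exp(−0.0966) = 0.9079.

0.908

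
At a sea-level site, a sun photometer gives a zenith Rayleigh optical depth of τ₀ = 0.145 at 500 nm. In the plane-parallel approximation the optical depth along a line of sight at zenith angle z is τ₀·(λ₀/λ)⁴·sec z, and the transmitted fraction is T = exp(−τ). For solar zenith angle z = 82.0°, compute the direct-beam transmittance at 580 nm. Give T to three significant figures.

0.562

sec 82.0° = 7.1853.
τ = 0.145 × (500/580)⁴ × 7.1853 = 0.145 × 0.5523 × 7.1853 = 0.5754.
T = exp(−0.5754) = 0.5625.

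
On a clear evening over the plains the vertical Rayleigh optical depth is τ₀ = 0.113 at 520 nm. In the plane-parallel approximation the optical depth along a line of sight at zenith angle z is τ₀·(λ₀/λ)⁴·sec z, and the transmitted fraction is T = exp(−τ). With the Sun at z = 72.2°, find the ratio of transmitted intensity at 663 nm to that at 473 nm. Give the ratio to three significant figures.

Airmass: sec 72.2° = 3.2712.
τ(663 nm) = 0.113 × (520/663)⁴ × 3.2712 = 0.113 × 0.3784 × 3.2712 = 0.1399.
τ(473 nm) = 0.113 × (520/473)⁴ × 3.2712 = 0.113 × 1.4607 × 3.2712 = 0.5400.
T(663)/T(473) = exp(τ_B − τ_A) = exp(0.4001) = 1.4919.

1.49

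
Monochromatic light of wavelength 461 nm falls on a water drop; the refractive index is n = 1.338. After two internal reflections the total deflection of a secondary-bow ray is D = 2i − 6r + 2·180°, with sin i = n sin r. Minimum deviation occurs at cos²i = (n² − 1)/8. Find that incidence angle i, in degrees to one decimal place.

71.7°

cos²i = (1.338² − 1)/8 = (1.79024 − 1)/8 = 0.09878.
cos i = 0.31429, so i = 71.682°.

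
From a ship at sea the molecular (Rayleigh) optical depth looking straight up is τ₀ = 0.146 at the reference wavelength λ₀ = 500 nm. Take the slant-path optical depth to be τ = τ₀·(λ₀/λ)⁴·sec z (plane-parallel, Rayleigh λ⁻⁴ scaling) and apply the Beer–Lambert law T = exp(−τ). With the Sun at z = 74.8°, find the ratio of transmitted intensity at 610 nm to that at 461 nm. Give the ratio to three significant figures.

Airmass: sec 74.8° = 3.8140.
τ(610 nm) = 0.146 × (500/610)⁴ × 3.8140 = 0.146 × 0.4514 × 3.8140 = 0.2514.
τ(461 nm) = 0.146 × (500/461)⁴ × 3.8140 = 0.146 × 1.3838 × 3.8140 = 0.7706.
T(610)/T(461) = exp(τ_B − τ_A) = exp(0.5192) = 1.6807.

1.68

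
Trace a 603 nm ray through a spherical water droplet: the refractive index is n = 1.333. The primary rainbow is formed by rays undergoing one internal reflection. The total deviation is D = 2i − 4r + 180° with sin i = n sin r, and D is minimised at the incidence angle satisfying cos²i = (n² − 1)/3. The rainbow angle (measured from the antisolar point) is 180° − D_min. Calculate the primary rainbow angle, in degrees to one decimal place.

42.1°

cos²i = (1.77689 − 1)/3 = 0.25896; i = arccos(0.50888) = 59.410°.
sin r = sin 59.410°/1.333 = 0.64579; r = 40.225°.
D_min = 2·59.410° − 4·40.225° + 180° = 137.922°.
Rainbow angle = 180° − D_min = 42.078°.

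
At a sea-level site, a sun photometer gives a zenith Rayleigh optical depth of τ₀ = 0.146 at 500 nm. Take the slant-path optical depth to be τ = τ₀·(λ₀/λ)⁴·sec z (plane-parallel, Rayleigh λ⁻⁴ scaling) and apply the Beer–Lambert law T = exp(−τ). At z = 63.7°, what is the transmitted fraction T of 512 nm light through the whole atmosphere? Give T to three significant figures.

sec 63.7° = 2.2570.
τ = 0.146 × (500/512)⁴ × 2.2570 = 0.146 × 0.9095 × 2.2570 = 0.2997.
T = exp(−0.2997) = 0.7410.

0.741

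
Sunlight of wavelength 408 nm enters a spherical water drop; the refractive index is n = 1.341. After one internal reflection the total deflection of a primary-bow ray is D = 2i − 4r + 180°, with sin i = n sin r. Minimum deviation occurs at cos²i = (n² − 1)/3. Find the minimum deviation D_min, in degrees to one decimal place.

139.1°

cos²i = (1.79828 − 1)/3 = 0.26609; i = arccos(0.51584) = 58.946°.
sin r = sin 58.946°/1.341 = 0.63884; r = 39.705°.
D_min = 2·58.946° − 4·39.705° + 180° = 139.071°.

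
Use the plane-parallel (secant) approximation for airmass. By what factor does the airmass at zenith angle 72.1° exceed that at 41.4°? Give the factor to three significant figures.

2.44

X(72.1°)/X(41.4°) = sec 72.1° / sec 41.4° = cos 41.4° / cos 72.1° = 0.7501/0.3074 = 2.4405.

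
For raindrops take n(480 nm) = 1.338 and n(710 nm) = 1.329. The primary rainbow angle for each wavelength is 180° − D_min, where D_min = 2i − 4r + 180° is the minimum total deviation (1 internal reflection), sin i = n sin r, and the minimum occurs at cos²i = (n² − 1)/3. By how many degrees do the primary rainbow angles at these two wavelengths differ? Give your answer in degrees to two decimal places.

1.31°

At 480 nm (n = 1.338): cos²i = 0.26341 → i = 59.120°, r = 39.899°, D_min = 138.643°, rainbow angle = 41.357°.
At 710 nm (n = 1.329): cos²i = 0.25541 → i = 59.643°, r = 40.487°, D_min = 137.337°, rainbow angle = 42.663°.
Angular width = |41.357° − 42.663°| = 1.307°.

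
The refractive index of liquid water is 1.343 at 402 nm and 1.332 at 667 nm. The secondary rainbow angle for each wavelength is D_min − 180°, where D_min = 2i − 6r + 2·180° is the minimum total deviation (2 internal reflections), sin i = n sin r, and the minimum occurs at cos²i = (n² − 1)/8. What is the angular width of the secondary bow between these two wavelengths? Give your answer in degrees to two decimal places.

At 402 nm (n = 1.343): cos²i = 0.10046 → i = 71.522°, r = 44.928°, D_min = 233.478°, rainbow angle = 53.478°.
At 667 nm (n = 1.332): cos²i = 0.09678 → i = 71.875°, r = 45.520°, D_min = 230.628°, rainbow angle = 50.628°.
Angular width = |53.478° − 50.628°| = 2.849°.

2.85°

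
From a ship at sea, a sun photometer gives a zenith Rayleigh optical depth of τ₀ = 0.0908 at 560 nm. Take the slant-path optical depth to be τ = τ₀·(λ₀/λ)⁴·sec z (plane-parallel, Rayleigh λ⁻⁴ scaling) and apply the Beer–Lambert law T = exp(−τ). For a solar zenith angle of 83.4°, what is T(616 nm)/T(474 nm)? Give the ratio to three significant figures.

2.72

Airmass: sec 83.4° = 8.7004.
τ(616 nm) = 0.0908 × (560/616)⁴ × 8.7004 = 0.0908 × 0.6830 × 8.7004 = 0.5396.
τ(474 nm) = 0.0908 × (560/474)⁴ × 8.7004 = 0.0908 × 1.9482 × 8.7004 = 1.5391.
T(616)/T(474) = exp(τ_B − τ_A) = exp(0.9995) = 2.7170.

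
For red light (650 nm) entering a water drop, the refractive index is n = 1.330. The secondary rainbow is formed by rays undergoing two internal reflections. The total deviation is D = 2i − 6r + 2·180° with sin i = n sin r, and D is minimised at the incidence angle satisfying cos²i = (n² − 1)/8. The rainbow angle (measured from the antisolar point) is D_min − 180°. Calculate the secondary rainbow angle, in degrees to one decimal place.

cos²i = (1.76890 − 1)/8 = 0.09611; i = arccos(0.31002) = 71.940°.
sin r = sin 71.940°/1.330 = 0.71483; r = 45.630°.
D_min = 2·71.940° − 6·45.630° + 360° = 230.101°.
Rainbow angle = D_min − 180° = 50.101°.

50.1°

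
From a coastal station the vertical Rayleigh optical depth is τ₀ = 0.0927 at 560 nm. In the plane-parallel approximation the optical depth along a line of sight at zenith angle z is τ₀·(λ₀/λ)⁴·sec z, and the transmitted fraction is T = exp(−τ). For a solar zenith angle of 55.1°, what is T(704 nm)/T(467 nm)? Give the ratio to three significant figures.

1.31

Airmass: sec 55.1° = 1.7478.
τ(704 nm) = 0.0927 × (560/704)⁴ × 1.7478 = 0.0927 × 0.4004 × 1.7478 = 0.0649.
τ(467 nm) = 0.0927 × (560/467)⁴ × 1.7478 = 0.0927 × 2.0677 × 1.7478 = 0.3350.
T(704)/T(467) = exp(τ_B − τ_A) = exp(0.2701) = 1.3101.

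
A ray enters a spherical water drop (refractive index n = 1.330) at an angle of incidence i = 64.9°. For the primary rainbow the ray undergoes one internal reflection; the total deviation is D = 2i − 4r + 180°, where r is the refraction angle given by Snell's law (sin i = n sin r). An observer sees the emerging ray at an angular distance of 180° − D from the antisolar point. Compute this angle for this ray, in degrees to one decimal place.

sin r = sin 64.9° / 1.330 = 0.9056/1.330 = 0.6809; r = 42.91°.
D = 2·64.9° − 4·42.91° + 180° = 129.80° − 171.65° + 180° = 138.15°.
Angle from antisolar point = 180° − D = 41.85°.

41.8°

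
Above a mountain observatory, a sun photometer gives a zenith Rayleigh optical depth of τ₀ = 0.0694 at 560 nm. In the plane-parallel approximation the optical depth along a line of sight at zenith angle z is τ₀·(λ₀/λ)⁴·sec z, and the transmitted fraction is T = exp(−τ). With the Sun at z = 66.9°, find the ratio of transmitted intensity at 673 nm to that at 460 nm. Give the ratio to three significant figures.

1.35

Airmass: sec 66.9° = 2.5488.
τ(673 nm) = 0.0694 × (560/673)⁴ × 2.5488 = 0.0694 × 0.4794 × 2.5488 = 0.0848.
τ(460 nm) = 0.0694 × (560/460)⁴ × 2.5488 = 0.0694 × 2.1964 × 2.5488 = 0.3885.
T(673)/T(460) = exp(τ_B − τ_A) = exp(0.3037) = 1.3549.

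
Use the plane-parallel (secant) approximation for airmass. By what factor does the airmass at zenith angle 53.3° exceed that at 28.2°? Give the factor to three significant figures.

1.47

X(53.3°)/X(28.2°) = sec 53.3° / sec 28.2° = cos 28.2° / cos 53.3° = 0.8813/0.5976 = 1.4747.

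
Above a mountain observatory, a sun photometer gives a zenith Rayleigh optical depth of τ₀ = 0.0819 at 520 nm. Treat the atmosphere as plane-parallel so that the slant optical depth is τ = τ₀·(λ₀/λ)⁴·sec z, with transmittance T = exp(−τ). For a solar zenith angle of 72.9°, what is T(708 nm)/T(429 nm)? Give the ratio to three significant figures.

Airmass: sec 72.9° = 3.4009.
τ(708 nm) = 0.0819 × (520/708)⁴ × 3.4009 = 0.0819 × 0.2910 × 3.4009 = 0.0811.
τ(429 nm) = 0.0819 × (520/429)⁴ × 3.4009 = 0.0819 × 2.1587 × 3.4009 = 0.6013.
T(708)/T(429) = exp(τ_B − τ_A) = exp(0.5202) = 1.6824.

1.68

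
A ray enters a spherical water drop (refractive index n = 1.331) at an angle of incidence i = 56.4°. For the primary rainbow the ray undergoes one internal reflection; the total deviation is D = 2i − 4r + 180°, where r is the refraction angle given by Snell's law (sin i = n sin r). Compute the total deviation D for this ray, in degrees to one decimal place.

sin r = sin 56.4° / 1.331 = 0.8329/1.331 = 0.6258; r = 38.74°.
D = 2·56.4° − 4·38.74° + 180° = 112.80° − 154.96° + 180° = 137.84°.

137.8°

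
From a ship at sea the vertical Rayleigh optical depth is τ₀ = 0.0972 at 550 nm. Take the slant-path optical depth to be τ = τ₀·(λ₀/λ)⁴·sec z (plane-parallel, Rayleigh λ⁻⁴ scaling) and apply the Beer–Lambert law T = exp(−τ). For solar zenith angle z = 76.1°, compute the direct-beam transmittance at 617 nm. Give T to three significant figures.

0.775

sec 76.1° = 4.1627.
τ = 0.0972 × (550/617)⁴ × 4.1627 = 0.0972 × 0.6314 × 4.1627 = 0.2555.
T = exp(−0.2555) = 0.7745.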